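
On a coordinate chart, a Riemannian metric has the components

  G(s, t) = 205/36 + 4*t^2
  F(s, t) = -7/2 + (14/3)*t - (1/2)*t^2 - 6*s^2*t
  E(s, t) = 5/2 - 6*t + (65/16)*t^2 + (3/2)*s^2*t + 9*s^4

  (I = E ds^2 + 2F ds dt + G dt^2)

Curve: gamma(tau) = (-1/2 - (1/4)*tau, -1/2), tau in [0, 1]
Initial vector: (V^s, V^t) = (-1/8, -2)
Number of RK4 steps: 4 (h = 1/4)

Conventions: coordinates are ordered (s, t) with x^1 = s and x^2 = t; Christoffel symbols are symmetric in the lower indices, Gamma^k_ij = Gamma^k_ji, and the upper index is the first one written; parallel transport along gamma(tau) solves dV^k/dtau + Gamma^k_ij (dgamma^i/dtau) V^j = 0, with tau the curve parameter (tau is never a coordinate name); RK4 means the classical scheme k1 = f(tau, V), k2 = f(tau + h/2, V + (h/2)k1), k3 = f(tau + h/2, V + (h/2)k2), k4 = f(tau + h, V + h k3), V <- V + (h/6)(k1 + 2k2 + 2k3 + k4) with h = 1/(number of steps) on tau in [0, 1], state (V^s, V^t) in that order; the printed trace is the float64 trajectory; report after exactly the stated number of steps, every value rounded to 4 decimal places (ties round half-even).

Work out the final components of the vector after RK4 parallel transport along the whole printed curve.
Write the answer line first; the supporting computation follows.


Answer: V^s = 0.3591, V^t = -1.6437

gamma'(tau) = (-1/4, 0); f(tau, V)^k = -Gamma^k_ij(gamma(tau)) gamma'^i(tau) V^j; h = 1/4; intermediate values shown to 6 dp
curve data and Christoffel symbols at the stage parameters:
  tau = 0.000000: gamma = (-0.500000, -0.500000), gamma' = (-0.250000, 0.000000); Gamma_sss = -0.155204, Gamma_sst = -1.706448, Gamma_stt = 0.743580, Gamma_tss = 0.154665, Gamma_tst = -1.327631, Gamma_ttt = 0.279756
  tau = 0.125000: gamma = (-0.531250, -0.500000), gamma' = (-0.250000, 0.000000); Gamma_sss = -0.338115, Gamma_sst = -1.545860, Gamma_stt = 0.624227, Gamma_tss = -0.014377, Gamma_tst = -1.180367, Gamma_ttt = 0.177884
  tau = 0.250000: gamma = (-0.562500, -0.500000), gamma' = (-0.250000, 0.000000); Gamma_sss = -0.501276, Gamma_sst = -1.397135, Gamma_stt = 0.516348, Gamma_tss = -0.163121, Gamma_tst = -1.045405, Gamma_ttt = 0.087602
  tau = 0.375000: gamma = (-0.593750, -0.500000), gamma' = (-0.250000, 0.000000); Gamma_sss = -0.645343, Gamma_sst = -1.260347, Gamma_stt = 0.419684, Gamma_tss = -0.292526, Gamma_tst = -0.922646, Gamma_ttt = 0.008478
  tau = 0.500000: gamma = (-0.625000, -0.500000), gamma' = (-0.250000, 0.000000); Gamma_sss = -0.771303, Gamma_sst = -1.135277, Gamma_stt = 0.333743, Gamma_tss = -0.403846, Gamma_tst = -0.811711, Gamma_ttt = -0.060132
  tau = 0.625000: gamma = (-0.656250, -0.500000), gamma' = (-0.250000, 0.000000); Gamma_sss = -0.880363, Gamma_sst = -1.021487, Gamma_stt = 0.257872, Gamma_tss = -0.498521, Gamma_tst = -0.712024, Gamma_ttt = -0.119006
  tau = 0.750000: gamma = (-0.687500, -0.500000), gamma' = (-0.250000, 0.000000); Gamma_sss = -0.973866, Gamma_sst = -0.918387, Gamma_stt = 0.191320, Gamma_tss = -0.578084, Gamma_tst = -0.622876, Gamma_ttt = -0.168996
  tau = 0.875000: gamma = (-0.718750, -0.500000), gamma' = (-0.250000, 0.000000); Gamma_sss = -1.053209, Gamma_sst = -0.825286, Gamma_stt = 0.133286, Gamma_tss = -0.644087, Gamma_tst = -0.543480, Gamma_ttt = -0.210982
  tau = 1.000000: gamma = (-0.750000, -0.500000), gamma' = (-0.250000, 0.000000); Gamma_sss = -1.119792, Gamma_sst = -0.741444, Gamma_stt = 0.082959, Gamma_tss = -0.698052, Gamma_tst = -0.473016, Gamma_ttt = -0.245830
step 0: V^s = -0.1250, V^t = -2.0000
step 1: k1 = (0.858074, 0.658982), k2 = (0.742595, 0.565940), k3 = (0.748310, 0.569424), k4 = (0.641065, 0.482966); V <- V + (h/6)(k1 + 2k2 + 2k3 + k4): V^s = 0.0617, V^t = -1.8578
step 2: k1 = (0.641168, 0.483023), k2 = (0.543459, 0.404223), k3 = (0.548534, 0.407389), k4 = (0.460033, 0.336258); V <- V + (h/6)(k1 + 2k2 + 2k3 + k4): V^s = 0.1986, V^t = -1.7560
step 3: k1 = (0.460103, 0.336298), k2 = (0.381341, 0.273184), k3 = (0.385522, 0.275815), k4 = (0.315533, 0.220081); V <- V + (h/6)(k1 + 2k2 + 2k3 + k4): V^s = 0.2948, V^t = -1.6871
step 4: k1 = (0.315576, 0.220107), k2 = (0.254397, 0.171665), k3 = (0.257660, 0.173719), k4 = (0.204108, 0.131681); V <- V + (h/6)(k1 + 2k2 + 2k3 + k4): V^s = 0.3591, V^t = -1.6437


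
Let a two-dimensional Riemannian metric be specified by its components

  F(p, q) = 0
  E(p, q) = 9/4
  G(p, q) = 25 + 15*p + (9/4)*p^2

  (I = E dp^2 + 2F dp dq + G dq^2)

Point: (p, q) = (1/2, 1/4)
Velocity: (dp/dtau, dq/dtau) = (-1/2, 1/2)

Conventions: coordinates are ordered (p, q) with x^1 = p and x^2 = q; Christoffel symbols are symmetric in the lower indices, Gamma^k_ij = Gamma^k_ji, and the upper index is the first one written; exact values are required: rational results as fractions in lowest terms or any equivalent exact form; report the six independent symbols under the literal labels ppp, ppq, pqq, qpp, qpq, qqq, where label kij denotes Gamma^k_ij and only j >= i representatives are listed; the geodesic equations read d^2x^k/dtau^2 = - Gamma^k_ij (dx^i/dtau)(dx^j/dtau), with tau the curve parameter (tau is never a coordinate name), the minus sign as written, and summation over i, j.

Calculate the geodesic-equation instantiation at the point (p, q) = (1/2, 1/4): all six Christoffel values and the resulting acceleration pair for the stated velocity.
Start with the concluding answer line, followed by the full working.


Answer: Gamma_ppp = 0, Gamma_ppq = 0, Gamma_pqq = -23/6, Gamma_qpp = 0, Gamma_qpq = 6/23, Gamma_qqq = 0; accelerations (d^2p/dtau^2, d^2q/dtau^2) = (23/24, 3/23)

E = 9/4, F = 0, G = 529/16 at the point
E_p = 0, E_q = 0, F_p = 0, F_q = 0, G_p = 69/4, G_q = 0
EG - F^2 = 4761/64;  g^inv = (64/4761) * [[529/16, 0], [0, 9/4]]
first-kind symbols [ij,l] = (1/2)(d_i g_jl + d_j g_il - d_l g_ij): [pp,p] = E_p/2 = 0, [pp,q] = F_p - E_q/2 = 0, [pq,p] = E_q/2 = 0, [pq,q] = G_p/2 = 69/8, [qq,p] = F_q - G_p/2 = -69/8, [qq,q] = G_q/2 = 0
Gamma^p_ij = (G*[ij,p] - F*[ij,q])/(EG - F^2), Gamma^q_ij = (E*[ij,q] - F*[ij,p])/(EG - F^2)
Gamma_ppp = 0, Gamma_ppq = 0, Gamma_pqq = -23/6, Gamma_qpp = 0, Gamma_qpq = 6/23, Gamma_qqq = 0
d^2p/dtau^2 = -(Gamma_ppp*(-1/2)^2 + 2*Gamma_ppq*(-1/2)*(1/2) + Gamma_pqq*(1/2)^2) = 23/24
d^2q/dtau^2 = -(Gamma_qpp*(-1/2)^2 + 2*Gamma_qpq*(-1/2)*(1/2) + Gamma_qqq*(1/2)^2) = 3/23


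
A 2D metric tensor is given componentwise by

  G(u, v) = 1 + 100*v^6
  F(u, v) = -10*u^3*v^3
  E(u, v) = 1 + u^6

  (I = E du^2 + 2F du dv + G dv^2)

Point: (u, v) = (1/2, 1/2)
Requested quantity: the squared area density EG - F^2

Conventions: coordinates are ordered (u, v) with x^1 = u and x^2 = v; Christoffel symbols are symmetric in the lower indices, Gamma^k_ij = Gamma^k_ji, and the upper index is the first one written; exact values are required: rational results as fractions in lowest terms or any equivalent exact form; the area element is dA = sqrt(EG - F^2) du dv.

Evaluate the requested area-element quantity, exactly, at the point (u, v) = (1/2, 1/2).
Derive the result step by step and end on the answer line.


E = 65/64, F = -5/32, G = 41/16; EG - F^2 = 165/64

Answer: EG - F^2 = 165/64


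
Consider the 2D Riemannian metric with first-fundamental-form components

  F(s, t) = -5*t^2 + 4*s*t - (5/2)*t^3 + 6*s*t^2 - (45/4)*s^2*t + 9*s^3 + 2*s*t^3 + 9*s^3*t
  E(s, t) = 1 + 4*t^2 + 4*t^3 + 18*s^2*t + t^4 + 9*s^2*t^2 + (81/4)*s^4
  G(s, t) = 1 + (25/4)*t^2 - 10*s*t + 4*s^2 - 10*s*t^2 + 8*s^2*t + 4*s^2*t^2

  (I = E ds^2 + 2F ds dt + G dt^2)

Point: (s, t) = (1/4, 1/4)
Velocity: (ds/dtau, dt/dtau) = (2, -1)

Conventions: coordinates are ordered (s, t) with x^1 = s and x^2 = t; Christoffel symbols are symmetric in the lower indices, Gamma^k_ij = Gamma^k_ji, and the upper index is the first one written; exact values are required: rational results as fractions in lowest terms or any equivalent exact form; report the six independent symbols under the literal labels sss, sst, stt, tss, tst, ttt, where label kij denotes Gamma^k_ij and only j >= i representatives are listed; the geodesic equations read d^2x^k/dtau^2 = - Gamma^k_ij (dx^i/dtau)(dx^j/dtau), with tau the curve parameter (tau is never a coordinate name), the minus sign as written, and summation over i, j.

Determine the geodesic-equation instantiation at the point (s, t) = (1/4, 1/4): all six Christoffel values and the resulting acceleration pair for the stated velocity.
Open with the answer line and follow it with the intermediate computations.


Answer: Gamma_sss = 1944/1753, Gamma_sst = 2160/1753, Gamma_stt = -1728/1753, Gamma_tss = 0, Gamma_tst = 0, Gamma_ttt = 0; accelerations (d^2s/dtau^2, d^2t/dtau^2) = (2592/1753, 0)

E = 1753/1024, F = 0, G = 1 at the point
E_s = 243/64, E_t = 135/32, F_s = 135/64, F_t = -27/16, G_s = 0, G_t = 0
EG - F^2 = 1753/1024;  g^inv = (1024/1753) * [[1, 0], [0, 1753/1024]]
first-kind symbols [ij,l] = (1/2)(d_i g_jl + d_j g_il - d_l g_ij): [ss,s] = E_s/2 = 243/128, [ss,t] = F_s - E_t/2 = 0, [st,s] = E_t/2 = 135/64, [st,t] = G_s/2 = 0, [tt,s] = F_t - G_s/2 = -27/16, [tt,t] = G_t/2 = 0
Gamma^s_ij = (G*[ij,s] - F*[ij,t])/(EG - F^2), Gamma^t_ij = (E*[ij,t] - F*[ij,s])/(EG - F^2)
Gamma_sss = 1944/1753, Gamma_sst = 2160/1753, Gamma_stt = -1728/1753, Gamma_tss = 0, Gamma_tst = 0, Gamma_ttt = 0
d^2s/dtau^2 = -(Gamma_sss*(2)^2 + 2*Gamma_sst*(2)*(-1) + Gamma_stt*(-1)^2) = 2592/1753
d^2t/dtau^2 = -(Gamma_tss*(2)^2 + 2*Gamma_tst*(2)*(-1) + Gamma_ttt*(-1)^2) = 0


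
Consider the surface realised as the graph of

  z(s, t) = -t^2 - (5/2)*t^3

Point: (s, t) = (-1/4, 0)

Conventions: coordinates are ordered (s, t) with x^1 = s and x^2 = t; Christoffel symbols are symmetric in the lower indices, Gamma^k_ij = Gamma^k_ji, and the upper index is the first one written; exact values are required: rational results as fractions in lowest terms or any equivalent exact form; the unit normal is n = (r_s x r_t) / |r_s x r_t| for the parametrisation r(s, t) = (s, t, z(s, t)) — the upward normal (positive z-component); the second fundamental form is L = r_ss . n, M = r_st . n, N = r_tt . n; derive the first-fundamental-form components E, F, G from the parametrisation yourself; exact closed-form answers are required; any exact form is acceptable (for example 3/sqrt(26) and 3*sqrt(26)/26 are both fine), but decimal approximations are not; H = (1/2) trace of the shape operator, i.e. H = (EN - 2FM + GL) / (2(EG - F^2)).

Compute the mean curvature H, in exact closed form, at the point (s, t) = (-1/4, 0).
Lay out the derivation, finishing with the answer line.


z_s = 0, z_t = 0, z_ss = 0, z_st = 0, z_tt = -2
E = 1, F = 0, G = 1; answer radicand W^2 = 1
unnormalised second-form numerators: l = 0, m = 0, n = -2; L = l/sqrt(1), and similarly M = m/sqrt(W^2), N = n/sqrt(W^2)
H = (E*n - 2*F*m + G*l) / (2*(EG - F^2)*sqrt(W^2)); E*n - 2*F*m + G*l = -2, EG - F^2 = 1, so H = (-1)/sqrt(1)

Answer: H = -1


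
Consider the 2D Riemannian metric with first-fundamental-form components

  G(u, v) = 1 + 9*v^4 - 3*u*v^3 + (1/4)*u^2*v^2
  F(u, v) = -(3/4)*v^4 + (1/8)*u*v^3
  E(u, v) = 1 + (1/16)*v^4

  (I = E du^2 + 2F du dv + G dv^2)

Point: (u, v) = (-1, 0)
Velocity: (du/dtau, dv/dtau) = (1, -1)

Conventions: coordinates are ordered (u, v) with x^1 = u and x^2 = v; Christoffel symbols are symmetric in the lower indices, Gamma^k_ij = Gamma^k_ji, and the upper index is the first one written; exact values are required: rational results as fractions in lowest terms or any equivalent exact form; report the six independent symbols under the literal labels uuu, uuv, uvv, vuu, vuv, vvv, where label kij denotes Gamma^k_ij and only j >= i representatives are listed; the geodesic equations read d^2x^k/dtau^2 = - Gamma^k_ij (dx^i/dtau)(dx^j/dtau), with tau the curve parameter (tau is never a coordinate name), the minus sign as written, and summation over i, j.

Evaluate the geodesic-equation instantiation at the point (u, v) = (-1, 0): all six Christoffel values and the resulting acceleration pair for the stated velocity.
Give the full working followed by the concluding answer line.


E = 1, F = 0, G = 1 at the point
E_u = 0, E_v = 0, F_u = 0, F_v = 0, G_u = 0, G_v = 0
EG - F^2 = 1;  g^inv = (1) * [[1, 0], [0, 1]]
first-kind symbols [ij,l] = (1/2)(d_i g_jl + d_j g_il - d_l g_ij): [uu,u] = E_u/2 = 0, [uu,v] = F_u - E_v/2 = 0, [uv,u] = E_v/2 = 0, [uv,v] = G_u/2 = 0, [vv,u] = F_v - G_u/2 = 0, [vv,v] = G_v/2 = 0
Gamma^u_ij = (G*[ij,u] - F*[ij,v])/(EG - F^2), Gamma^v_ij = (E*[ij,v] - F*[ij,u])/(EG - F^2)
Gamma_uuu = 0, Gamma_uuv = 0, Gamma_uvv = 0, Gamma_vuu = 0, Gamma_vuv = 0, Gamma_vvv = 0
d^2u/dtau^2 = -(Gamma_uuu*(1)^2 + 2*Gamma_uuv*(1)*(-1) + Gamma_uvv*(-1)^2) = 0
d^2v/dtau^2 = -(Gamma_vuu*(1)^2 + 2*Gamma_vuv*(1)*(-1) + Gamma_vvv*(-1)^2) = 0

Answer: Gamma_uuu = 0, Gamma_uuv = 0, Gamma_uvv = 0, Gamma_vuu = 0, Gamma_vuv = 0, Gamma_vvv = 0; accelerations (d^2u/dtau^2, d^2v/dtau^2) = (0, 0)


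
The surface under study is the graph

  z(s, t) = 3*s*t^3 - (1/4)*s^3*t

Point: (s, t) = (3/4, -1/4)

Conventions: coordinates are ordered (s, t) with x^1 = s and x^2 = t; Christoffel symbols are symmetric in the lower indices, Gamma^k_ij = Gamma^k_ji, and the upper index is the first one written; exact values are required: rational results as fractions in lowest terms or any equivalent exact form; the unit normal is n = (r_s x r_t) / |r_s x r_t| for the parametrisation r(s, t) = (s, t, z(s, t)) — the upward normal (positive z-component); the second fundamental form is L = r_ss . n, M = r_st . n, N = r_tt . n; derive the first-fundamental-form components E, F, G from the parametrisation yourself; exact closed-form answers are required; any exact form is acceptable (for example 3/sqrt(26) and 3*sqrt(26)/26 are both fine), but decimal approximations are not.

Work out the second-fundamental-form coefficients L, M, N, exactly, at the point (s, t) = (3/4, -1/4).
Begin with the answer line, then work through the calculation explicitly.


Answer: L = 36*sqrt(72322)/36161, M = 18*sqrt(72322)/36161, N = -432*sqrt(72322)/36161

z_s = 15/256, z_t = 81/256, z_ss = 9/32, z_st = 9/64, z_tt = -27/8
E = 65761/65536, F = 1215/65536, G = 72097/65536; answer radicand W^2 = 36161/32768
unnormalised second-form numerators: l = 9/32, m = 9/64, n = -27/8; L = l/sqrt(36161/32768), and similarly M = m/sqrt(W^2), N = n/sqrt(W^2)


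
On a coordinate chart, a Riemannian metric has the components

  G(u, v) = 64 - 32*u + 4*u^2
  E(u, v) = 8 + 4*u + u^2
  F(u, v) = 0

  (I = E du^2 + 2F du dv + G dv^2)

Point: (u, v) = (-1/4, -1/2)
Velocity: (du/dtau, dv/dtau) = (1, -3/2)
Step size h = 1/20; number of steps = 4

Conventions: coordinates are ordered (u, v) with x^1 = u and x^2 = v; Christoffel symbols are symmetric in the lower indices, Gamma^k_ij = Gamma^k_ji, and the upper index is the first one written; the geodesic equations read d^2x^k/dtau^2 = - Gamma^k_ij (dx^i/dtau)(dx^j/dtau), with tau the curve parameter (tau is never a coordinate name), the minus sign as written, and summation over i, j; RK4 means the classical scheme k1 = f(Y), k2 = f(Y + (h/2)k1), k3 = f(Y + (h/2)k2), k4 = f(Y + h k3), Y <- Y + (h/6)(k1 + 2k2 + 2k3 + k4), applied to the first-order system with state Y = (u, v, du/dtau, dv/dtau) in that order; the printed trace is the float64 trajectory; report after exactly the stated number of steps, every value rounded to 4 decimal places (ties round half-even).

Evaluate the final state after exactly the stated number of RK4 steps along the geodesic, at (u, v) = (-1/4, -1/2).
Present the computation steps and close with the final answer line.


f(Y) = (du/dtau, dv/dtau, -Gamma^u_ij Y'^i Y'^j, -Gamma^v_ij Y'^i Y'^j) with the Gammas evaluated at the stage position; h = 0.050000; intermediate values shown to 6 dp
step 0: u = -0.2500, v = -0.5000, du/dtau = 1.0000, dv/dtau = -1.5000
step 1:
  k1: at (u, v) = (-0.250000, -0.500000), (du/dtau, dv/dtau) = (1.000000, -1.500000); Gamma_uuu = 0.247788, Gamma_uuv = 0.000000, Gamma_uvv = 2.407080, Gamma_vuu = 0.000000, Gamma_vuv = -0.235294, Gamma_vvv = 0.000000; k1 = (1.000000, -1.500000, -5.663717, -0.705882)
  k2: at (u, v) = (-0.225000, -0.537500), (du/dtau, dv/dtau) = (0.858407, -1.517647); Gamma_uuu = 0.248230, Gamma_uuv = 0.000000, Gamma_uvv = 2.363430, Gamma_vuu = 0.000000, Gamma_vuv = -0.236686, Gamma_vvv = 0.000000; k2 = (0.858407, -1.517647, -5.626487, -0.616691)
  k3: at (u, v) = (-0.228540, -0.537941), (du/dtau, dv/dtau) = (0.859338, -1.515417); Gamma_uuu = 0.248171, Gamma_uuv = 0.000000, Gamma_uvv = 2.369570, Gamma_vuu = 0.000000, Gamma_vuv = -0.236488, Gamma_vvv = 0.000000; k3 = (0.859338, -1.515417, -5.624957, -0.615936)
  k4: at (u, v) = (-0.207033, -0.575771), (du/dtau, dv/dtau) = (0.718752, -1.530797); Gamma_uuu = 0.248515, Gamma_uuv = 0.000000, Gamma_uvv = 2.332469, Gamma_vuu = 0.000000, Gamma_vuv = -0.237697, Gamma_vvv = 0.000000; k4 = (0.718752, -1.530797, -5.594148, -0.523059)
  Y <- Y + (h/6)(k1 + 2k2 + 2k3 + k4): u = -0.2070, v = -0.5758, du/dtau = 0.7187, dv/dtau = -1.5308
step 2:
  k1: at (u, v) = (-0.207048, -0.575808), (du/dtau, dv/dtau) = (0.718660, -1.530785); Gamma_uuu = 0.248515, Gamma_uuv = 0.000000, Gamma_uvv = 2.332494, Gamma_vuu = 0.000000, Gamma_vuv = -0.237696, Gamma_vvv = 0.000000; k1 = (0.718660, -1.530785, -5.594091, -0.522986)
  k2: at (u, v) = (-0.189081, -0.614077), (du/dtau, dv/dtau) = (0.578808, -1.543860); Gamma_uuu = 0.248772, Gamma_uuv = 0.000000, Gamma_uvv = 2.301875, Gamma_vuu = 0.000000, Gamma_vuv = -0.238716, Gamma_vvv = 0.000000; k2 = (0.578808, -1.543860, -5.569867, -0.426632)
  k3: at (u, v) = (-0.192578, -0.614404), (du/dtau, dv/dtau) = (0.579414, -1.541451); Gamma_uuu = 0.248724, Gamma_uuv = 0.000000, Gamma_uvv = 2.307807, Gamma_vuu = 0.000000, Gamma_vuv = -0.238517, Gamma_vvv = 0.000000; k3 = (0.579414, -1.541451, -5.567013, -0.426057)
  k4: at (u, v) = (-0.178077, -0.652880), (du/dtau, dv/dtau) = (0.440310, -1.552088); Gamma_uuu = 0.248917, Gamma_uuv = 0.000000, Gamma_uvv = 2.283289, Gamma_vuu = 0.000000, Gamma_vuv = -0.239345, Gamma_vvv = 0.000000; k4 = (0.440310, -1.552088, -5.548647, -0.327136)
  Y <- Y + (h/6)(k1 + 2k2 + 2k3 + k4): u = -0.1781, v = -0.6529, du/dtau = 0.4402, dv/dtau = -1.5521
step 3:
  k1: at (u, v) = (-0.178086, -0.652920), (du/dtau, dv/dtau) = (0.440190, -1.552081); Gamma_uuu = 0.248917, Gamma_uuv = 0.000000, Gamma_uvv = 2.283304, Gamma_vuu = 0.000000, Gamma_vuv = -0.239344, Gamma_vvv = 0.000000; k1 = (0.440190, -1.552081, -5.548607, -0.327044)
  k2: at (u, v) = (-0.167081, -0.691722), (du/dtau, dv/dtau) = (0.301474, -1.560257); Gamma_uuu = 0.249052, Gamma_uuv = 0.000000, Gamma_uvv = 2.264844, Gamma_vuu = 0.000000, Gamma_vuv = -0.239976, Gamma_vvv = 0.000000; k2 = (0.301474, -1.560257, -5.536176, -0.225759)
  k3: at (u, v) = (-0.170549, -0.691927), (du/dtau, dv/dtau) = (0.301785, -1.557725); Gamma_uuu = 0.249010, Gamma_uuv = 0.000000, Gamma_uvv = 2.270648, Gamma_vuu = 0.000000, Gamma_vuv = -0.239777, Gamma_vvv = 0.000000; k3 = (0.301785, -1.557725, -5.532419, -0.225437)
  k4: at (u, v) = (-0.162997, -0.730806), (du/dtau, dv/dtau) = (0.163569, -1.563353); Gamma_uuu = 0.249099, Gamma_uuv = 0.000000, Gamma_uvv = 2.258025, Gamma_vuu = 0.000000, Gamma_vuv = -0.240212, Gamma_vvv = 0.000000; k4 = (0.163569, -1.563353, -5.525440, -0.122852)
  Y <- Y + (h/6)(k1 + 2k2 + 2k3 + k4): u = -0.1630, v = -0.7308, du/dtau = 0.1634, dv/dtau = -1.5633
step 4:
  k1: at (u, v) = (-0.163001, -0.730848), (du/dtau, dv/dtau) = (0.163429, -1.563350); Gamma_uuu = 0.249099, Gamma_uuv = 0.000000, Gamma_uvv = 2.258031, Gamma_vuu = 0.000000, Gamma_vuv = -0.240211, Gamma_vvv = 0.000000; k1 = (0.163429, -1.563350, -5.525423, -0.122747)
  k2: at (u, v) = (-0.158915, -0.769932), (du/dtau, dv/dtau) = (0.025294, -1.566419); Gamma_uuu = 0.249146, Gamma_uuv = 0.000000, Gamma_uvv = 2.251228, Gamma_vuu = 0.000000, Gamma_vuv = -0.240447, Gamma_vvv = 0.000000; k2 = (0.025294, -1.566419, -5.523922, -0.019053)
  k3: at (u, v) = (-0.162368, -0.770009), (du/dtau, dv/dtau) = (0.025331, -1.563826); Gamma_uuu = 0.249107, Gamma_uuv = 0.000000, Gamma_uvv = 2.256977, Gamma_vuu = 0.000000, Gamma_vuv = -0.240248, Gamma_vvv = 0.000000; k3 = (0.025331, -1.563826, -5.519715, -0.019034)
  k4: at (u, v) = (-0.161734, -0.809040), (du/dtau, dv/dtau) = (-0.112557, -1.564302); Gamma_uuu = 0.249114, Gamma_uuv = 0.000000, Gamma_uvv = 2.255920, Gamma_vuu = 0.000000, Gamma_vuv = -0.240284, Gamma_vvv = 0.000000; k4 = (-0.112557, -1.564302, -5.523482, 0.084615)
  Y <- Y + (h/6)(k1 + 2k2 + 2k3 + k4): u = -0.1617, v = -0.8091, du/dtau = -0.1127, dv/dtau = -1.5643

Answer: u = -0.1617, v = -0.8091, du/dtau = -0.1127, dv/dtau = -1.5643


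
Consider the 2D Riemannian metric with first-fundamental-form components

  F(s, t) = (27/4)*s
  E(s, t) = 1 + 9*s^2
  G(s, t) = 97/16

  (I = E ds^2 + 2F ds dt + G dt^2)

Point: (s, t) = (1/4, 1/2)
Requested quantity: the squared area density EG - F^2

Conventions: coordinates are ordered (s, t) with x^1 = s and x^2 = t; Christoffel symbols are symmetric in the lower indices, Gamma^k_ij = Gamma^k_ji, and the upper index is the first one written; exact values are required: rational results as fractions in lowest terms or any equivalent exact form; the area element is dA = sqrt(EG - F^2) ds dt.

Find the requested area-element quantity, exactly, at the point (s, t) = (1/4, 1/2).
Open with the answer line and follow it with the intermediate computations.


Answer: EG - F^2 = 53/8

E = 25/16, F = 27/16, G = 97/16; EG - F^2 = 53/8


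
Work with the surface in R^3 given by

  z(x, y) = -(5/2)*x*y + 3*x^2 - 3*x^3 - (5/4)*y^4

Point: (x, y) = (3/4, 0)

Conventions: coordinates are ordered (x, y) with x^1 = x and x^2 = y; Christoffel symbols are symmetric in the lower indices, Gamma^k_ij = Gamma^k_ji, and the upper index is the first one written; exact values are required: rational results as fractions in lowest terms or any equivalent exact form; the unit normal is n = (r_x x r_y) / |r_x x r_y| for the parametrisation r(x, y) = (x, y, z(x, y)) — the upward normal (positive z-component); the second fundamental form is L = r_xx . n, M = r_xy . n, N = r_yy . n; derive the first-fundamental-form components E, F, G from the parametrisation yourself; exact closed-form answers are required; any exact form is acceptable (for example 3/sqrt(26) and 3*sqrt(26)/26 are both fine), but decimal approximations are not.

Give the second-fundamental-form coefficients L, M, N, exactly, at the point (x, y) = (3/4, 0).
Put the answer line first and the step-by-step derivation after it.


Answer: L = -120*sqrt(1237)/1237, M = -40*sqrt(1237)/1237, N = 0

z_x = -9/16, z_y = -15/8, z_xx = -15/2, z_xy = -5/2, z_yy = 0
E = 337/256, F = 135/128, G = 289/64; answer radicand W^2 = 1237/256
unnormalised second-form numerators: l = -15/2, m = -5/2, n = 0; L = l/sqrt(1237/256), and similarly M = m/sqrt(W^2), N = n/sqrt(W^2)


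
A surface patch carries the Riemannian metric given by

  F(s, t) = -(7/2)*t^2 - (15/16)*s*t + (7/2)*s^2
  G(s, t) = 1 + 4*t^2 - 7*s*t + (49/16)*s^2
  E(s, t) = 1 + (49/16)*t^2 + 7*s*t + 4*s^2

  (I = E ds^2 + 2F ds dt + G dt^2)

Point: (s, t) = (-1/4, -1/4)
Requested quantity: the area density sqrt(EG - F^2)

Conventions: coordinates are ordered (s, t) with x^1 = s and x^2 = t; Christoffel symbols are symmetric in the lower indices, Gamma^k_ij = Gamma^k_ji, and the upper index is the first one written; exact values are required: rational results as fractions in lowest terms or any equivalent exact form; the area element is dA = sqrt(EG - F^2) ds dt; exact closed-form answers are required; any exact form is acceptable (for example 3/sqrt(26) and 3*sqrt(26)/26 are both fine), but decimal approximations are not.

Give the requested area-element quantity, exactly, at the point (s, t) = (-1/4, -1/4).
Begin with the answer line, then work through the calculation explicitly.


Answer: sqrt(EG - F^2) = sqrt(482)/16

E = 481/256, F = -15/256, G = 257/256; EG - F^2 = 241/128


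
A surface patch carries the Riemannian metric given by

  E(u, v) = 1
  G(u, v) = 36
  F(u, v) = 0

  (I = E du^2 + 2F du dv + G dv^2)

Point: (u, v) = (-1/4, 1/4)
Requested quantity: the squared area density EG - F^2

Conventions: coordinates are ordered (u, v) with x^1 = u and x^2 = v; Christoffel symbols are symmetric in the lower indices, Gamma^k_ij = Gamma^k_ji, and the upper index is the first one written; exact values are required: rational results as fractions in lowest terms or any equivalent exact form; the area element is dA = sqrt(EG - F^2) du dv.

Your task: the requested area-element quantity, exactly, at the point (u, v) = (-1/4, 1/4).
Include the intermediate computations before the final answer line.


E = 1, F = 0, G = 36; EG - F^2 = 36

Answer: EG - F^2 = 36


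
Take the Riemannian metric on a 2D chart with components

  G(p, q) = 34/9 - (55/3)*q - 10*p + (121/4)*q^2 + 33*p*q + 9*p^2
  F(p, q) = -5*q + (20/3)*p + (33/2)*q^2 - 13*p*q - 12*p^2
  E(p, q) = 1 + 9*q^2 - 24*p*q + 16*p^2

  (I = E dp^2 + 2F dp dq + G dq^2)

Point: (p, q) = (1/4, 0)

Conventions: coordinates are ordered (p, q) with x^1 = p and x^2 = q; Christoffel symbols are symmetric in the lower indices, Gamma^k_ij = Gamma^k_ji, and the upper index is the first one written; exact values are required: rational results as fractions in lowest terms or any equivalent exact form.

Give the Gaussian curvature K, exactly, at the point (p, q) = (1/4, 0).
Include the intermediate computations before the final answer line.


E = 2, F = 11/12, G = 265/144, EG - F^2 = 409/144 at the point
E_p = 8, E_q = -6, F_p = 2/3, F_q = -33/4, G_p = -11/2, G_q = -121/12
E_qq = 18, F_pq = -13, G_pp = 18
Evaluate Brioschi's two determinant matrices M1, M2 and divide by (EG - F^2)^2.
M1 = [[-E_qq/2 + F_pq - G_pp/2, E_p/2, F_p - E_q/2], [F_q - G_p/2, E, F], [G_q/2, F, G]] = [[-31, 4, 11/3], [-11/2, 2, 11/12], [-121/24, 11/12, 265/144]]; det M1 = -761/16
M2 = [[0, E_q/2, G_p/2], [E_q/2, E, F], [G_p/2, F, G]] = [[0, -3, -11/4], [-3, 2, 11/12], [-11/4, 11/12, 265/144]]; det M2 = -265/16
det M1 - det M2 = -31; K = -31 / (409/144)^2 = -642816/167281

Answer: K = -642816/167281


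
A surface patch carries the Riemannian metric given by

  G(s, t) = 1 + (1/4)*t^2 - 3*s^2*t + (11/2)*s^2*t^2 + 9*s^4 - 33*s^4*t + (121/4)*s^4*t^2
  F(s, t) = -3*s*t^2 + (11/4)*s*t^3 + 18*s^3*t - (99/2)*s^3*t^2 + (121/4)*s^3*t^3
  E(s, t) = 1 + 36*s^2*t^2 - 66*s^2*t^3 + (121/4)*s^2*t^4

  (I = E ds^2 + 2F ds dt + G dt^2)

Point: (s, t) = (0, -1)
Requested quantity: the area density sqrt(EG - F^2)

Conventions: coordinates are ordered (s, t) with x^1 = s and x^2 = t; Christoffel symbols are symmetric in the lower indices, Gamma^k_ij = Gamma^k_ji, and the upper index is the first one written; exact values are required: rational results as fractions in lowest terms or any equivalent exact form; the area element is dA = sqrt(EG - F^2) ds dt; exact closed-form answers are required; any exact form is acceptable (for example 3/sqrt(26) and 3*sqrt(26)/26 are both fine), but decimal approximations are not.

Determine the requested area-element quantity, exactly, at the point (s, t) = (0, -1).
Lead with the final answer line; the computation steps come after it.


Answer: sqrt(EG - F^2) = sqrt(5)/2

E = 1, F = 0, G = 5/4; EG - F^2 = 5/4


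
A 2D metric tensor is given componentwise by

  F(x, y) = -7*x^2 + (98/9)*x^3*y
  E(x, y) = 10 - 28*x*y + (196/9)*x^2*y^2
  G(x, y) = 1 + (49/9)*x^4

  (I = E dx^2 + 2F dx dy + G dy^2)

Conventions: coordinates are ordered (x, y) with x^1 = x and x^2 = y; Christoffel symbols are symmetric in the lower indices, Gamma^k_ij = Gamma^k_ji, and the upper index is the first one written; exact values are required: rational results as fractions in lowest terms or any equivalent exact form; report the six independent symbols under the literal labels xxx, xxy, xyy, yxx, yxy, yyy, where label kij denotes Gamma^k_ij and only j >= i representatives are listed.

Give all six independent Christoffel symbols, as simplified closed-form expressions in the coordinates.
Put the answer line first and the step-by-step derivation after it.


Answer: Gamma_xxx = (196*x*y^2 - 126*y)/(49*x^4 + 196*x^2*y^2 - 252*x*y + 90), Gamma_xxy = (196*x^2*y - 126*x)/(49*x^4 + 196*x^2*y^2 - 252*x*y + 90), Gamma_xyy = 0, Gamma_yxx = 98*x^2*y/(49*x^4 + 196*x^2*y^2 - 252*x*y + 90), Gamma_yxy = 98*x^3/(49*x^4 + 196*x^2*y^2 - 252*x*y + 90), Gamma_yyy = 0

E = 10 - 28*x*y + (196/9)*x^2*y^2; F = -7*x^2 + (98/9)*x^3*y; G = 1 + (49/9)*x^4
Gamma^k_ij = (1/2) g^{kl} (d_i g_jl + d_j g_il - d_l g_ij), with g^inv = (1/(EG-F^2)) [[G, -F], [-F, E]]
first partials: E_x = -28*y + (392/9)*x*y^2, E_y = -28*x + (392/9)*x^2*y, F_x = -14*x + (98/3)*x^2*y, F_y = (98/9)*x^3, G_x = (196/9)*x^3, G_y = 0
D = EG - F^2 = 10 - 28*x*y + (196/9)*x^2*y^2 + (49/9)*x^4
expanded: Gamma^x_xx = (G E_x - 2F F_x + F E_y)/(2D), Gamma^x_xy = (G E_y - F G_x)/(2D), Gamma^x_yy = (2G F_y - G G_x - F G_y)/(2D), Gamma^y_xx = (2E F_x - E E_y - F E_x)/(2D), Gamma^y_xy = (E G_x - F E_y)/(2D), Gamma^y_yy = (E G_y - 2F F_y + F G_x)/(2D); substitute and cancel common factors


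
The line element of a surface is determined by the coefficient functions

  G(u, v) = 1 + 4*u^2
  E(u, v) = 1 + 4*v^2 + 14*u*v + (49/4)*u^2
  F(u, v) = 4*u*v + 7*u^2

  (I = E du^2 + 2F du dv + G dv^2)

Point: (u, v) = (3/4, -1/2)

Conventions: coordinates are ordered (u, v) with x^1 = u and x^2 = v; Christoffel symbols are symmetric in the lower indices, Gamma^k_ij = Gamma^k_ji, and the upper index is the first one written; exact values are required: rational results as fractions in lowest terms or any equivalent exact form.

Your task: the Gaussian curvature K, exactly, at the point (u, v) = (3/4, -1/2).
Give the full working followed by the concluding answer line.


E = 233/64, F = 39/16, G = 13/4, EG - F^2 = 377/64 at the point
E_u = 91/8, E_v = 13/2, F_u = 17/2, F_v = 3, G_u = 6, G_v = 0
E_vv = 8, F_uv = 4, G_uu = 8
Apply the Brioschi formula K = (det M1 - det M2)/(EG - F^2)^2 over the derivative matrices of E, F, G.
M1 = [[-E_vv/2 + F_uv - G_uu/2, E_u/2, F_u - E_v/2], [F_v - G_u/2, E, F], [G_v/2, F, G]] = [[-4, 91/16, 21/4], [0, 233/64, 39/16], [0, 39/16, 13/4]]; det M1 = -377/16
M2 = [[0, E_v/2, G_u/2], [E_v/2, E, F], [G_u/2, F, G]] = [[0, 13/4, 3], [13/4, 233/64, 39/16], [3, 39/16, 13/4]]; det M2 = -313/16
det M1 - det M2 = -4; K = -4 / (377/64)^2 = -16384/142129

Answer: K = -16384/142129


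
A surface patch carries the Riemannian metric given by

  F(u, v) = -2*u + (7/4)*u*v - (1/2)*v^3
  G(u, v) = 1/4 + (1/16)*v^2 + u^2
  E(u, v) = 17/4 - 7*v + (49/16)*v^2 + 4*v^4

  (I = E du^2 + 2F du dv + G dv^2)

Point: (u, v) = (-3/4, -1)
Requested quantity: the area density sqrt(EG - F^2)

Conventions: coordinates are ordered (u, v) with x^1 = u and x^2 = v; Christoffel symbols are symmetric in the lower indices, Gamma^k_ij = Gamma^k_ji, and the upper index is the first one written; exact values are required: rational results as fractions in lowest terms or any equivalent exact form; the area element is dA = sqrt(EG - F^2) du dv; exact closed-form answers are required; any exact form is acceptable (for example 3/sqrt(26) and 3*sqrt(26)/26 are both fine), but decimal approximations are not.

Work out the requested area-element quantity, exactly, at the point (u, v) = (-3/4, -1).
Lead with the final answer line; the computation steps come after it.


Answer: sqrt(EG - F^2) = sqrt(1293)/16

E = 293/16, F = 53/16, G = 7/8; EG - F^2 = 1293/256


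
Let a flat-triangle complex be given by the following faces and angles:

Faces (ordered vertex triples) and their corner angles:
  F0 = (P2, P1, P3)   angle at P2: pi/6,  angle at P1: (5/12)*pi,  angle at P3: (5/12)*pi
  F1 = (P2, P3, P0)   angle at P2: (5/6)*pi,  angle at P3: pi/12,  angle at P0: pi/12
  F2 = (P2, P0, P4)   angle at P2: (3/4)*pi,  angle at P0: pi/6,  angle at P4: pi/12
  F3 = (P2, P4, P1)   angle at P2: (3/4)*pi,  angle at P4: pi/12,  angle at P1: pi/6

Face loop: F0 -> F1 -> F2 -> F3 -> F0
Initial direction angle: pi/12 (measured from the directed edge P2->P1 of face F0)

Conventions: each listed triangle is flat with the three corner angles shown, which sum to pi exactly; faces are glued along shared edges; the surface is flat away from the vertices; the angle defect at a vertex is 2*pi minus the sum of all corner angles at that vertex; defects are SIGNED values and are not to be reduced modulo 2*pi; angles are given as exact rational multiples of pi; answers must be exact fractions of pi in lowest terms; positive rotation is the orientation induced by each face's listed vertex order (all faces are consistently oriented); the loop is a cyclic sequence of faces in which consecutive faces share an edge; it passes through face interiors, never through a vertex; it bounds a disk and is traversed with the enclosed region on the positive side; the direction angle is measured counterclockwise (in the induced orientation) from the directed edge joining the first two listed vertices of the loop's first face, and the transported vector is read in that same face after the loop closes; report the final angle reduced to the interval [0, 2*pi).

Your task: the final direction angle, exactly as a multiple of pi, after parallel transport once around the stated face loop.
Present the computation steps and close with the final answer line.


enclosed vertex P2: corner angles sum to (5/2)*pi, defect = 2*pi - (5/2)*pi = -pi/2
the final direction is the initial angle plus the enclosed defects, taken mod 2*pi in the induced orientation
final angle = pi/12 - pi/2 = (19/12)*pi (mod 2*pi)

Answer: final direction angle = (19/12)*pi


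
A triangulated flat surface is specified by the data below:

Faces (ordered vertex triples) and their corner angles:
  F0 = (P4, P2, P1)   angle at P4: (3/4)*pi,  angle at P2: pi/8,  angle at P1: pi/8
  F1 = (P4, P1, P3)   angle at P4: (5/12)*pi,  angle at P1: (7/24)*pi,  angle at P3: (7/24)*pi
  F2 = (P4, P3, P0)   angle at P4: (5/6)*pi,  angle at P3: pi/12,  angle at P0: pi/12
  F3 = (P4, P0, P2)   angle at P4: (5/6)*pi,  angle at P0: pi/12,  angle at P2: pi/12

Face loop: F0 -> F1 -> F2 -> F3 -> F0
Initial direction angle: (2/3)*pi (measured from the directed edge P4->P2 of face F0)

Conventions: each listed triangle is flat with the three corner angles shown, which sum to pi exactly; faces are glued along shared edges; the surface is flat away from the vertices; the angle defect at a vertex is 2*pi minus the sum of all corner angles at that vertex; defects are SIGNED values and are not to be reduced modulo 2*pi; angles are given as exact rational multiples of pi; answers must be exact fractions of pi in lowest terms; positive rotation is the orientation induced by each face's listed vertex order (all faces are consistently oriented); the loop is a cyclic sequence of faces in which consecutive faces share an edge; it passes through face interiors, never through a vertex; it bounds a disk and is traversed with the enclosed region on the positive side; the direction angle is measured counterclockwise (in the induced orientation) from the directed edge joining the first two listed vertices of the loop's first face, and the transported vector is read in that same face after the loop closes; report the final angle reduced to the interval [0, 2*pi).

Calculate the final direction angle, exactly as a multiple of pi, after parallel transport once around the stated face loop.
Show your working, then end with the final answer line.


enclosed vertex P4: corner angles sum to (17/6)*pi, defect = 2*pi - (17/6)*pi = (-5/6)*pi
the final direction is the initial angle plus the enclosed defects, taken mod 2*pi in the induced orientation
final angle = (2/3)*pi - (5/6)*pi = (11/6)*pi (mod 2*pi)

Answer: final direction angle = (11/6)*pi


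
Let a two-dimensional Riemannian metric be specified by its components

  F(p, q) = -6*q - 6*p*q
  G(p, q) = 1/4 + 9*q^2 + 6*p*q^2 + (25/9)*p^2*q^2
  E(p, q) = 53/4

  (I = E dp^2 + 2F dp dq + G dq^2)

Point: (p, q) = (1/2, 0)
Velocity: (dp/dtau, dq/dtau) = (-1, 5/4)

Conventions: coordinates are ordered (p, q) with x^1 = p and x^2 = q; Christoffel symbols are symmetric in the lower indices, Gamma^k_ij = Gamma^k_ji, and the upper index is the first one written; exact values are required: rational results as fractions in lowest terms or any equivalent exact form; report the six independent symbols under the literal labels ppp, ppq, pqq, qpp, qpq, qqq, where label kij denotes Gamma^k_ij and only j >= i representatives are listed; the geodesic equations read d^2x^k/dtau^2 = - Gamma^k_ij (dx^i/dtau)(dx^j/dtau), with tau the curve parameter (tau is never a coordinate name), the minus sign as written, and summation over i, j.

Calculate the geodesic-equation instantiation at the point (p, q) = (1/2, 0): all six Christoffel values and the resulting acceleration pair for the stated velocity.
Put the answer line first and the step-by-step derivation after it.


Answer: Gamma_ppp = 0, Gamma_ppq = 0, Gamma_pqq = -36/53, Gamma_qpp = 0, Gamma_qpq = 0, Gamma_qqq = 0; accelerations (d^2p/dtau^2, d^2q/dtau^2) = (225/212, 0)

E = 53/4, F = 0, G = 1/4 at the point
E_p = 0, E_q = 0, F_p = 0, F_q = -9, G_p = 0, G_q = 0
EG - F^2 = 53/16;  g^inv = (16/53) * [[1/4, 0], [0, 53/4]]
first-kind symbols [ij,l] = (1/2)(d_i g_jl + d_j g_il - d_l g_ij): [pp,p] = E_p/2 = 0, [pp,q] = F_p - E_q/2 = 0, [pq,p] = E_q/2 = 0, [pq,q] = G_p/2 = 0, [qq,p] = F_q - G_p/2 = -9, [qq,q] = G_q/2 = 0
Gamma^p_ij = (G*[ij,p] - F*[ij,q])/(EG - F^2), Gamma^q_ij = (E*[ij,q] - F*[ij,p])/(EG - F^2)
Gamma_ppp = 0, Gamma_ppq = 0, Gamma_pqq = -36/53, Gamma_qpp = 0, Gamma_qpq = 0, Gamma_qqq = 0
d^2p/dtau^2 = -(Gamma_ppp*(-1)^2 + 2*Gamma_ppq*(-1)*(5/4) + Gamma_pqq*(5/4)^2) = 225/212
d^2q/dtau^2 = -(Gamma_qpp*(-1)^2 + 2*Gamma_qpq*(-1)*(5/4) + Gamma_qqq*(5/4)^2) = 0


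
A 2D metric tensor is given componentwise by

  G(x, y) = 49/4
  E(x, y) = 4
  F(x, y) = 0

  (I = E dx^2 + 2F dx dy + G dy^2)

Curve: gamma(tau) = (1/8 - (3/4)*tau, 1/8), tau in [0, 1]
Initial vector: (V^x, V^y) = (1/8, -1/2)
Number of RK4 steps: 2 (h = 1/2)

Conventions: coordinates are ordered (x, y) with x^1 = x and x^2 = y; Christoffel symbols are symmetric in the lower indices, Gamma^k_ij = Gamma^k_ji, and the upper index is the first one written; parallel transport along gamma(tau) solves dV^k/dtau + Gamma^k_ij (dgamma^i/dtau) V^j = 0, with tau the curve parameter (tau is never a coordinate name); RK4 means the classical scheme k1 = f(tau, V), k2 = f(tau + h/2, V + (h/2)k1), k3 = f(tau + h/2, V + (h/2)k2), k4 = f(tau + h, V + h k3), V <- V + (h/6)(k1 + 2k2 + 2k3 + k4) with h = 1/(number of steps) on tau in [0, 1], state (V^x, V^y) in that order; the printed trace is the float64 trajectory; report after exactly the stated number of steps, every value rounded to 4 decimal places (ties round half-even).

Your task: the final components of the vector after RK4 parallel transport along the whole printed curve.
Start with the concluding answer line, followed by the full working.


Answer: V^x = 0.1250, V^y = -0.5000

gamma'(tau) = (-3/4, 0); f(tau, V)^k = -Gamma^k_ij(gamma(tau)) gamma'^i(tau) V^j; h = 1/2; intermediate values shown to 6 dp
curve data and Christoffel symbols at the stage parameters:
  tau = 0.000000: gamma = (0.125000, 0.125000), gamma' = (-0.750000, 0.000000); Gamma_xxx = 0.000000, Gamma_xxy = 0.000000, Gamma_xyy = 0.000000, Gamma_yxx = 0.000000, Gamma_yxy = 0.000000, Gamma_yyy = 0.000000
  tau = 0.250000: gamma = (-0.062500, 0.125000), gamma' = (-0.750000, 0.000000); Gamma_xxx = 0.000000, Gamma_xxy = 0.000000, Gamma_xyy = 0.000000, Gamma_yxx = 0.000000, Gamma_yxy = 0.000000, Gamma_yyy = 0.000000
  tau = 0.500000: gamma = (-0.250000, 0.125000), gamma' = (-0.750000, 0.000000); Gamma_xxx = 0.000000, Gamma_xxy = 0.000000, Gamma_xyy = 0.000000, Gamma_yxx = 0.000000, Gamma_yxy = 0.000000, Gamma_yyy = 0.000000
  tau = 0.750000: gamma = (-0.437500, 0.125000), gamma' = (-0.750000, 0.000000); Gamma_xxx = 0.000000, Gamma_xxy = 0.000000, Gamma_xyy = 0.000000, Gamma_yxx = 0.000000, Gamma_yxy = 0.000000, Gamma_yyy = 0.000000
  tau = 1.000000: gamma = (-0.625000, 0.125000), gamma' = (-0.750000, 0.000000); Gamma_xxx = 0.000000, Gamma_xxy = 0.000000, Gamma_xyy = 0.000000, Gamma_yxx = 0.000000, Gamma_yxy = 0.000000, Gamma_yyy = 0.000000
step 0: V^x = 0.1250, V^y = -0.5000
step 1: k1 = (0.000000, 0.000000), k2 = (0.000000, 0.000000), k3 = (0.000000, 0.000000), k4 = (0.000000, 0.000000); V <- V + (h/6)(k1 + 2k2 + 2k3 + k4): V^x = 0.1250, V^y = -0.5000
step 2: k1 = (0.000000, 0.000000), k2 = (0.000000, 0.000000), k3 = (0.000000, 0.000000), k4 = (0.000000, 0.000000); V <- V + (h/6)(k1 + 2k2 + 2k3 + k4): V^x = 0.1250, V^y = -0.5000


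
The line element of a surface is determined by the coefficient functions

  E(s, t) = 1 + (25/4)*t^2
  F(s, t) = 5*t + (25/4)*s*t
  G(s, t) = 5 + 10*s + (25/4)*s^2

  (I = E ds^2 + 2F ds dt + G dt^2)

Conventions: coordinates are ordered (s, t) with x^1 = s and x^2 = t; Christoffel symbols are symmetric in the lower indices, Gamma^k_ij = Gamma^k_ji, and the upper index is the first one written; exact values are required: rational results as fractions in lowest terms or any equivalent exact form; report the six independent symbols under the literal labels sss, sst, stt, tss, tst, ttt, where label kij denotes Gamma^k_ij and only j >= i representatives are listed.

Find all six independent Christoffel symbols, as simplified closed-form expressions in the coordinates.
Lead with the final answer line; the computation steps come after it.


Answer: Gamma_sss = 0, Gamma_sst = 5*t/(5*s^2 + 8*s + 5*t^2 + 4), Gamma_stt = 0, Gamma_tss = 0, Gamma_tst = (5*s + 4)/(5*s^2 + 8*s + 5*t^2 + 4), Gamma_ttt = 0

E = 1 + (25/4)*t^2; F = 5*t + (25/4)*s*t; G = 5 + 10*s + (25/4)*s^2
Gamma^k_ij = (1/2) g^{kl} (d_i g_jl + d_j g_il - d_l g_ij), with g^inv = (1/(EG-F^2)) [[G, -F], [-F, E]]
first partials: E_s = 0, E_t = (25/2)*t, F_s = (25/4)*t, F_t = 5 + (25/4)*s, G_s = 10 + (25/2)*s, G_t = 0
D = EG - F^2 = 5 + 10*s + (25/4)*t^2 + (25/4)*s^2
expanded: Gamma^s_ss = (G E_s - 2F F_s + F E_t)/(2D), Gamma^s_st = (G E_t - F G_s)/(2D), Gamma^s_tt = (2G F_t - G G_s - F G_t)/(2D), Gamma^t_ss = (2E F_s - E E_t - F E_s)/(2D), Gamma^t_st = (E G_s - F E_t)/(2D), Gamma^t_tt = (E G_t - 2F F_t + F G_s)/(2D); substitute and cancel common factors
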